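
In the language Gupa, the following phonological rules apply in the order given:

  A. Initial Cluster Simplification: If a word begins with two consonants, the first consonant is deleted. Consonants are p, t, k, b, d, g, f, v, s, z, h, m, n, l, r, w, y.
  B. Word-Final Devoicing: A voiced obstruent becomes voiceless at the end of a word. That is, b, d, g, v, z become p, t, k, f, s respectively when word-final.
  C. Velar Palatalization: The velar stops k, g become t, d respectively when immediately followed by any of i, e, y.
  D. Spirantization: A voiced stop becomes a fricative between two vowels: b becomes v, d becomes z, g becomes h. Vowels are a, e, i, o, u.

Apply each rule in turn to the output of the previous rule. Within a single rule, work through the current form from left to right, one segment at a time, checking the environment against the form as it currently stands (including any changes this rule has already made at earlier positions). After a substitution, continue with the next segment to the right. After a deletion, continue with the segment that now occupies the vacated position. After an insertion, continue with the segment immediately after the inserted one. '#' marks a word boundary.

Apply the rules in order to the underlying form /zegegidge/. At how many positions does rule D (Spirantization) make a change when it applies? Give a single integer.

A Initial Cluster Simplification: no change — [zegegidge]
B Word-Final Devoicing: no change — [zegegidge]
C Velar Palatalization: [zegegidge] → [zededidde]
D Spirantization: [zededidde] → [zezezidde]
Rule D changed 2 position(s).

2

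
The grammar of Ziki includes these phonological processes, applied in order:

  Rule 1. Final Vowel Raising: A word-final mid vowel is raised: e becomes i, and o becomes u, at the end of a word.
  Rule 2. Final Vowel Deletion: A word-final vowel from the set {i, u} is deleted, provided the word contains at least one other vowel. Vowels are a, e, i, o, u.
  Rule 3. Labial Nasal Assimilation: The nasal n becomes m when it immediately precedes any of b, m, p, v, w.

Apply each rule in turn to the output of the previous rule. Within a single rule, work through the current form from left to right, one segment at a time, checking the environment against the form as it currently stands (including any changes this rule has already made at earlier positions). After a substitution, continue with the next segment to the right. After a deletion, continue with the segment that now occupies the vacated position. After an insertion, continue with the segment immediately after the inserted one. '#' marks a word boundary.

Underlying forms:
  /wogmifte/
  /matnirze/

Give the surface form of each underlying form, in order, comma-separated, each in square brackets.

[wogmift], [matnirz]

/wogmifte/:
  Rule 1 Final Vowel Raising: [wogmifte] → [wogmifti]
  Rule 2 Final Vowel Deletion: [wogmifti] → [wogmift]
  Rule 3 Labial Nasal Assimilation: no change — [wogmift]
/matnirze/:
  Rule 1 Final Vowel Raising: [matnirze] → [matnirzi]
  Rule 2 Final Vowel Deletion: [matnirzi] → [matnirz]
  Rule 3 Labial Nasal Assimilation: no change — [matnirz]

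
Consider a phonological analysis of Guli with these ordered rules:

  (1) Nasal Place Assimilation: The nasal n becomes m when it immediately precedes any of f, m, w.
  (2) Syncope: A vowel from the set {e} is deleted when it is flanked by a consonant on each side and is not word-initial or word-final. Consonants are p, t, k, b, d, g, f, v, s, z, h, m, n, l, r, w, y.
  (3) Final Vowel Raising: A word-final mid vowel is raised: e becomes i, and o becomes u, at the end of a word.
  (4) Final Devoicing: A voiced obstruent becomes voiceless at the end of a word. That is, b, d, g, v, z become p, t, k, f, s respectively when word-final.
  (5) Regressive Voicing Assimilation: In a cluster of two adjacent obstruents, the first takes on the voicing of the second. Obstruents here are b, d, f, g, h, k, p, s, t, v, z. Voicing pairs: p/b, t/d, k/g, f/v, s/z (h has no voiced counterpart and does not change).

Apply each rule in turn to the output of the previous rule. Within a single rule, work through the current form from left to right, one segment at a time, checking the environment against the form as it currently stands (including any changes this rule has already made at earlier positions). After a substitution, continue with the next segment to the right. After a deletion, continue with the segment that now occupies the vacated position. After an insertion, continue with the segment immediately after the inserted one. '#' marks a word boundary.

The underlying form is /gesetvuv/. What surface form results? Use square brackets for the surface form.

(1) Nasal Place Assimilation: no change — [gesetvuv]
(2) Syncope: [gesetvuv] → [gstvuv]
(3) Final Vowel Raising: no change — [gstvuv]
(4) Final Devoicing: [gstvuv] → [gstvuf]
(5) Regressive Voicing Assimilation: [gstvuf] → [ksdvuf]

[ksdvuf]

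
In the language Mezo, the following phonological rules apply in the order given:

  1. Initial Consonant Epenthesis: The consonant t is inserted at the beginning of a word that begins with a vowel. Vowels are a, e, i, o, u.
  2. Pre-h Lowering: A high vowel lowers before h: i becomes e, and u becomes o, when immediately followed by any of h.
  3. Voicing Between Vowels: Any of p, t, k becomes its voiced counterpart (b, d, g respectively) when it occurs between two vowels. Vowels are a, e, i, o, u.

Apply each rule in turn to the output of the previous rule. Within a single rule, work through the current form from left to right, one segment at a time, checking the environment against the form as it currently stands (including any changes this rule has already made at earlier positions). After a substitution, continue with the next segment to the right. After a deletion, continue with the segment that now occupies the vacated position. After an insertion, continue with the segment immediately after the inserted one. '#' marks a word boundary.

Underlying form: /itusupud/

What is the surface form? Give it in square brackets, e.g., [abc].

[tidusubud]

1 Initial Consonant Epenthesis: [itusupud] → [titusupud]
2 Pre-h Lowering: no change — [titusupud]
3 Voicing Between Vowels: [titusupud] → [tidusubud]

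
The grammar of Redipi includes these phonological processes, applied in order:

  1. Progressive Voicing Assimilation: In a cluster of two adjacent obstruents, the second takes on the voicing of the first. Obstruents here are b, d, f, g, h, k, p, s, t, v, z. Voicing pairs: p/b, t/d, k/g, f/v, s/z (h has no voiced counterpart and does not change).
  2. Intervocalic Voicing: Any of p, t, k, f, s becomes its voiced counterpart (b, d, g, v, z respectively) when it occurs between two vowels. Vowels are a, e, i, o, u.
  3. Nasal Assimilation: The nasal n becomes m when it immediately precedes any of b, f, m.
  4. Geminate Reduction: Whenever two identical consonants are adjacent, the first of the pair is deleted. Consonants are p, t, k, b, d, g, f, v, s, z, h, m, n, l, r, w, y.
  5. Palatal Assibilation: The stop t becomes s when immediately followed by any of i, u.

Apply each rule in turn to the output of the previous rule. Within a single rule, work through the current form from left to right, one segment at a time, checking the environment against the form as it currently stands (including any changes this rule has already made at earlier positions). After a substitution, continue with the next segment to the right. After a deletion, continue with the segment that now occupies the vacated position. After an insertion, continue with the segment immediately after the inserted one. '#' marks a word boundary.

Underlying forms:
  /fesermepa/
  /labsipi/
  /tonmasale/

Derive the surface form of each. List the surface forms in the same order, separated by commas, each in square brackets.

/fesermepa/:
  1 Progressive Voicing Assimilation: no change — [fesermepa]
  2 Intervocalic Voicing: [fesermepa] → [fezermeba]
  3 Nasal Assimilation: no change — [fezermeba]
  4 Geminate Reduction: no change — [fezermeba]
  5 Palatal Assibilation: no change — [fezermeba]
/labsipi/:
  1 Progressive Voicing Assimilation: [labsipi] → [labzipi]
  2 Intervocalic Voicing: [labzipi] → [labzibi]
  3 Nasal Assimilation: no change — [labzibi]
  4 Geminate Reduction: no change — [labzibi]
  5 Palatal Assibilation: no change — [labzibi]
/tonmasale/:
  1 Progressive Voicing Assimilation: no change — [tonmasale]
  2 Intervocalic Voicing: [tonmasale] → [tonmazale]
  3 Nasal Assimilation: [tonmazale] → [tommazale]
  4 Geminate Reduction: [tommazale] → [tomazale]
  5 Palatal Assibilation: no change — [tomazale]

[fezermeba], [labzibi], [tomazale]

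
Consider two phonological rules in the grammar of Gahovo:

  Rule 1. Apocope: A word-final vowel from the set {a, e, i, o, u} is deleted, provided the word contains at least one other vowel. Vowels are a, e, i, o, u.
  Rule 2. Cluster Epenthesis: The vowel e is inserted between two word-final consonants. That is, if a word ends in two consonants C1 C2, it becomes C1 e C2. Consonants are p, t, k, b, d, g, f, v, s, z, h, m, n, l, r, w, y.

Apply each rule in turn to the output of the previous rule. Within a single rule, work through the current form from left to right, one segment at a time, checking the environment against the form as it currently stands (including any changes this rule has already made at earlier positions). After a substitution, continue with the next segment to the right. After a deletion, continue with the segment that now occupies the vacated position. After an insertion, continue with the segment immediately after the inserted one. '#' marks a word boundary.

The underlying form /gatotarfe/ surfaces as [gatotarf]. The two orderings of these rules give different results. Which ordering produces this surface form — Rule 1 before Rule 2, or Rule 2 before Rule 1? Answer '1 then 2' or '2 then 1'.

Order 1 then 2:
  1 Apocope: [gatotarfe] → [gatotarf]
  2 Cluster Epenthesis: [gatotarf] → [gatotaref]
  result: [gatotaref]
Order 2 then 1:
  2 Cluster Epenthesis: no change — [gatotarfe]
  1 Apocope: [gatotarfe] → [gatotarf]
  result: [gatotarf]

2 then 1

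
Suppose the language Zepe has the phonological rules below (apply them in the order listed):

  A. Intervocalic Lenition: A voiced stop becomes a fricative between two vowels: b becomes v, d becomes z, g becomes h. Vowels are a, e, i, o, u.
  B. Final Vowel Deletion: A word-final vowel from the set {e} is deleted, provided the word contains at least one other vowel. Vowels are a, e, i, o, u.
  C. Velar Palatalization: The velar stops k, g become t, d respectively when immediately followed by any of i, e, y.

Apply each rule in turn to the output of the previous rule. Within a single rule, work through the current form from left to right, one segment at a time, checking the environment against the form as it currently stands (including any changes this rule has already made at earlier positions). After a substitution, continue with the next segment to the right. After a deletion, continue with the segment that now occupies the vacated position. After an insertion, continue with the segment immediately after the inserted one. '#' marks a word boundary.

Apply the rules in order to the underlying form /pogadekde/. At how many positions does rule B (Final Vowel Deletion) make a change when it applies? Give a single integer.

A Intervocalic Lenition: [pogadekde] → [pohazekde]
B Final Vowel Deletion: [pohazekde] → [pohazekd]
C Velar Palatalization: no change — [pohazekd]
Rule B changed 1 position(s).

1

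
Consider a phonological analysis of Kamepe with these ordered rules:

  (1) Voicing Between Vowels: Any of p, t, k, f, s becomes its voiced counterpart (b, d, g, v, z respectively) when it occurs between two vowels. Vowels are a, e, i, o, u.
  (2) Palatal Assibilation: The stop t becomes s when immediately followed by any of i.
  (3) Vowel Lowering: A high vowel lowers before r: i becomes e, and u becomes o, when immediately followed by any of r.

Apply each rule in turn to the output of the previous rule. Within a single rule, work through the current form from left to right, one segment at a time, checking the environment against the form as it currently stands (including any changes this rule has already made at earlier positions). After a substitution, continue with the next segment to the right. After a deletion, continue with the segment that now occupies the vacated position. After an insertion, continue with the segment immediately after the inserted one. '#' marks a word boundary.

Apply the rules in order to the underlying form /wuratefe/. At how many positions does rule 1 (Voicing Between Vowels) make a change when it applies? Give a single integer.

2

(1) Voicing Between Vowels: [wuratefe] → [wuradeve]
(2) Palatal Assibilation: no change — [wuradeve]
(3) Vowel Lowering: [wuradeve] → [woradeve]
Rule 1 changed 2 position(s).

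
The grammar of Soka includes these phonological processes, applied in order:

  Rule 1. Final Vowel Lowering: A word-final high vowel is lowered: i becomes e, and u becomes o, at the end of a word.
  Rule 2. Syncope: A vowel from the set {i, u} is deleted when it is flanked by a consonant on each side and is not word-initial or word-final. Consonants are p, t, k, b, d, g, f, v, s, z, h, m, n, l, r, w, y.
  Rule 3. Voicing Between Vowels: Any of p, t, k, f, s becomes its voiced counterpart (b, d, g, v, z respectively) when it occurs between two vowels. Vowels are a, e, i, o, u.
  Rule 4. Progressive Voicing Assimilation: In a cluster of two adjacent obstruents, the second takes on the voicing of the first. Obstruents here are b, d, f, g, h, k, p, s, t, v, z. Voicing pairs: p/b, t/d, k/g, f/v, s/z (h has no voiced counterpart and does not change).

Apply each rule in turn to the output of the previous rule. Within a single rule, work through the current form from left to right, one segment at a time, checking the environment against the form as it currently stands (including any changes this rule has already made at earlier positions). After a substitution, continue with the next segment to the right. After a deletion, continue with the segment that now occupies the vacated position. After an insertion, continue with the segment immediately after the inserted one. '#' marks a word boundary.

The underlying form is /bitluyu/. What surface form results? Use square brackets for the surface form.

[bdlyo]

Rule 1 Final Vowel Lowering: [bitluyu] → [bitluyo]
Rule 2 Syncope: [bitluyo] → [btlyo]
Rule 3 Voicing Between Vowels: no change — [btlyo]
Rule 4 Progressive Voicing Assimilation: [btlyo] → [bdlyo]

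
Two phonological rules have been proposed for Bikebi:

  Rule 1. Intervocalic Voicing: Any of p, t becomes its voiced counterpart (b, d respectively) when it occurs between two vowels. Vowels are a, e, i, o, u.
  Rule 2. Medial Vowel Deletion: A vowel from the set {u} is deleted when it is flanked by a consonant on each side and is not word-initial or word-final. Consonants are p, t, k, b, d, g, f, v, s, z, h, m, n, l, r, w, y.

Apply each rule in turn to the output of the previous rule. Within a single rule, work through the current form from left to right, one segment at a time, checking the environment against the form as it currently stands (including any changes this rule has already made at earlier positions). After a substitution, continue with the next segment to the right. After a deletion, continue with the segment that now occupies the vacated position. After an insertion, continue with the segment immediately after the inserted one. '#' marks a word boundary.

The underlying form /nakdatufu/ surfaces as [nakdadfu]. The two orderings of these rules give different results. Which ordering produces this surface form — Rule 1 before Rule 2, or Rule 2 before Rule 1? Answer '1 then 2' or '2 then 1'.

Order 1 then 2:
  1 Intervocalic Voicing: [nakdatufu] → [nakdadufu]
  2 Medial Vowel Deletion: [nakdadufu] → [nakdadfu]
  result: [nakdadfu]
Order 2 then 1:
  2 Medial Vowel Deletion: [nakdatufu] → [nakdatfu]
  1 Intervocalic Voicing: no change — [nakdatfu]
  result: [nakdatfu]

1 then 2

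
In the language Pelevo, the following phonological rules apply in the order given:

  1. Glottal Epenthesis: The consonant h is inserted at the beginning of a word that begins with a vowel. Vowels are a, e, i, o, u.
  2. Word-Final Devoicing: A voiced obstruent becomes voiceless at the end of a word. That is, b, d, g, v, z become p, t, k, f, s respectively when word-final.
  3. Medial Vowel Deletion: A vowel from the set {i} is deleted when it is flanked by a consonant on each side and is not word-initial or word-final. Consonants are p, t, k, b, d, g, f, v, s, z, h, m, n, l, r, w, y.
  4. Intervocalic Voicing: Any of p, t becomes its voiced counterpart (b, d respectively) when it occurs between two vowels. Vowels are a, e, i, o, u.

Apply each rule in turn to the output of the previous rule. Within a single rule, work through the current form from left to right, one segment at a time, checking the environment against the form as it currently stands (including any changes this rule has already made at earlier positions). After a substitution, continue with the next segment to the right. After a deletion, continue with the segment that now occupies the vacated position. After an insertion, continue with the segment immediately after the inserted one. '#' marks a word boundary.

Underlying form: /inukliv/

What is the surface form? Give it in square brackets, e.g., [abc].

1 Glottal Epenthesis: [inukliv] → [hinukliv]
2 Word-Final Devoicing: [hinukliv] → [hinuklif]
3 Medial Vowel Deletion: [hinuklif] → [hnuklf]
4 Intervocalic Voicing: no change — [hnuklf]

[hnuklf]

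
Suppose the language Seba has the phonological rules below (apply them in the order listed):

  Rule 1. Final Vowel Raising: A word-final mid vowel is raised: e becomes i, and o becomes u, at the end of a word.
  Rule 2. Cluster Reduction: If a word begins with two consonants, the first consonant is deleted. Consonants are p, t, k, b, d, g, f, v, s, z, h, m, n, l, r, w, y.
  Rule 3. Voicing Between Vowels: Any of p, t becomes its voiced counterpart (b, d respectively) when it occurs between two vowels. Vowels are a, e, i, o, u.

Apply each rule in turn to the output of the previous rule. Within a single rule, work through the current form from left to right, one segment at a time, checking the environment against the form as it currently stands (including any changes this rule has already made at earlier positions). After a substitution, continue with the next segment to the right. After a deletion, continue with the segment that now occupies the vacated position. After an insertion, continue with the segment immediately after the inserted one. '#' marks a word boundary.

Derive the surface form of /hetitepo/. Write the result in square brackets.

Rule 1 Final Vowel Raising: [hetitepo] → [hetitepu]
Rule 2 Cluster Reduction: no change — [hetitepu]
Rule 3 Voicing Between Vowels: [hetitepu] → [hedidebu]

[hedidebu]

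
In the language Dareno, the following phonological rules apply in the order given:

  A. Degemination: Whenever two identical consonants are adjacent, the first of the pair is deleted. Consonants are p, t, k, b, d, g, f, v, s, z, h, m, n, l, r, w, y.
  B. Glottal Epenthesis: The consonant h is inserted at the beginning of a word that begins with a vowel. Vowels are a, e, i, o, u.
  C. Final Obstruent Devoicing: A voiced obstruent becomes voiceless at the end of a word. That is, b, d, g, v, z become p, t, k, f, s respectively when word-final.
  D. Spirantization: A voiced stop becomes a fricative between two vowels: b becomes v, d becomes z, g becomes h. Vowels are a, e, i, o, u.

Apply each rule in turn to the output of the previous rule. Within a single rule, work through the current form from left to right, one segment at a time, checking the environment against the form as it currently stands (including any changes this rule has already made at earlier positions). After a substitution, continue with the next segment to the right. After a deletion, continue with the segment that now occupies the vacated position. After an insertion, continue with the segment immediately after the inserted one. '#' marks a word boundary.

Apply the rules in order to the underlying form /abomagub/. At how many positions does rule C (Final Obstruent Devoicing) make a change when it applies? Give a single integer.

A Degemination: no change — [abomagub]
B Glottal Epenthesis: [abomagub] → [habomagub]
C Final Obstruent Devoicing: [habomagub] → [habomagup]
D Spirantization: [habomagup] → [havomahup]
Rule C changed 1 position(s).

1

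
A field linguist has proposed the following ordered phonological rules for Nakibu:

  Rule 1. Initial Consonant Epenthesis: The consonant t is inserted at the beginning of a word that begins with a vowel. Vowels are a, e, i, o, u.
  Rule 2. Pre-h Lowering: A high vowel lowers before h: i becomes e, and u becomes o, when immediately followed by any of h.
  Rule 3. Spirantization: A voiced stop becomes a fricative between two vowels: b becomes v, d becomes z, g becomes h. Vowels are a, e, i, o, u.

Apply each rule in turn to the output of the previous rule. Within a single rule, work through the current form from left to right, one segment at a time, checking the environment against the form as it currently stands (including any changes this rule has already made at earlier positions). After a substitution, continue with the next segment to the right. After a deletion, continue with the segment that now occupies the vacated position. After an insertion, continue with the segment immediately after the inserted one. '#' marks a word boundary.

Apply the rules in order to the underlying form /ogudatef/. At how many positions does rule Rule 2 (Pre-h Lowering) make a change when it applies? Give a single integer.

Rule 1 Initial Consonant Epenthesis: [ogudatef] → [togudatef]
Rule 2 Pre-h Lowering: no change — [togudatef]
Rule 3 Spirantization: [togudatef] → [tohuzatef]
Rule Rule 2 changed 0 position(s).

0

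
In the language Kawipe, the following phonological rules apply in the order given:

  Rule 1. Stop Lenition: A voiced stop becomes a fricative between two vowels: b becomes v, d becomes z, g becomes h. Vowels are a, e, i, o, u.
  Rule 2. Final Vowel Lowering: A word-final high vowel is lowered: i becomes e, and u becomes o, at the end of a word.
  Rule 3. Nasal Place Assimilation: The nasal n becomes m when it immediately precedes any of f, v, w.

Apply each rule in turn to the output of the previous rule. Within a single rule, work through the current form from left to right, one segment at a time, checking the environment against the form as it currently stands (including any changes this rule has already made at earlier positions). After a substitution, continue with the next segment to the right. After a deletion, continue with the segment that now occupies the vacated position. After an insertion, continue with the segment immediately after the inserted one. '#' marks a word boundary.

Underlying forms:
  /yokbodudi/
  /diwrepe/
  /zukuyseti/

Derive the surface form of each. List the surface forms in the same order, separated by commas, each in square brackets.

/yokbodudi/:
  Rule 1 Stop Lenition: [yokbodudi] → [yokbozuzi]
  Rule 2 Final Vowel Lowering: [yokbozuzi] → [yokbozuze]
  Rule 3 Nasal Place Assimilation: no change — [yokbozuze]
/diwrepe/:
  Rule 1 Stop Lenition: no change — [diwrepe]
  Rule 2 Final Vowel Lowering: no change — [diwrepe]
  Rule 3 Nasal Place Assimilation: no change — [diwrepe]
/zukuyseti/:
  Rule 1 Stop Lenition: no change — [zukuyseti]
  Rule 2 Final Vowel Lowering: [zukuyseti] → [zukuysete]
  Rule 3 Nasal Place Assimilation: no change — [zukuysete]

[yokbozuze], [diwrepe], [zukuysete]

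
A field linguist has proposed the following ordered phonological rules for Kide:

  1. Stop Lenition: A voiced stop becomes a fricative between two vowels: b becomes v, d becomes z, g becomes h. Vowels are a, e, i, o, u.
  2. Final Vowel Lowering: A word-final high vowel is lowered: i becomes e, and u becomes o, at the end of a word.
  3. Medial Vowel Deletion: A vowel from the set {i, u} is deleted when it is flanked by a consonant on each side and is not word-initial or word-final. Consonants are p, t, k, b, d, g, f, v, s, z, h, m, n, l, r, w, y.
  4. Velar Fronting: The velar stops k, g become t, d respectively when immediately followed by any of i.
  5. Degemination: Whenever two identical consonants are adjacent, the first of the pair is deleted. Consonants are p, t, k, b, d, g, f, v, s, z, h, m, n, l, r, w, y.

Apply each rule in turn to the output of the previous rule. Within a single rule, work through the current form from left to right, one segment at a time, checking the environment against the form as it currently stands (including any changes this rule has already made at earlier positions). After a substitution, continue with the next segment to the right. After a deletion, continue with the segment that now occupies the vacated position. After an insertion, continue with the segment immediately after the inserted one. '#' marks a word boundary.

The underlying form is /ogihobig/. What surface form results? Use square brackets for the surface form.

[ohovg]

1 Stop Lenition: [ogihobig] → [ohihovig]
2 Final Vowel Lowering: no change — [ohihovig]
3 Medial Vowel Deletion: [ohihovig] → [ohhovg]
4 Velar Fronting: no change — [ohhovg]
5 Degemination: [ohhovg] → [ohovg]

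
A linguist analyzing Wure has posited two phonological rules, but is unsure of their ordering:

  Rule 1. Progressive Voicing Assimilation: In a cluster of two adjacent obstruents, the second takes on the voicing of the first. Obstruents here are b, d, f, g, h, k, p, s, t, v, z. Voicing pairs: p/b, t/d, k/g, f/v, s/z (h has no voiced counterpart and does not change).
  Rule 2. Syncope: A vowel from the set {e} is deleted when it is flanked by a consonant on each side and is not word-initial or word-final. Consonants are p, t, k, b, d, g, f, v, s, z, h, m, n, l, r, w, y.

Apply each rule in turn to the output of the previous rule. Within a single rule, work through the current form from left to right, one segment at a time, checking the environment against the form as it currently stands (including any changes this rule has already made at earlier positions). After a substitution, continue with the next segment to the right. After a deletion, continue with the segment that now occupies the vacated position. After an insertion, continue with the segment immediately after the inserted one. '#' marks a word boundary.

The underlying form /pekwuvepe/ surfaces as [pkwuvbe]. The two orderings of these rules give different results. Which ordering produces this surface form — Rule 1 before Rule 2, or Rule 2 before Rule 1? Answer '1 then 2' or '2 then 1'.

Order 1 then 2:
  1 Progressive Voicing Assimilation: no change — [pekwuvepe]
  2 Syncope: [pekwuvepe] → [pkwuvpe]
  result: [pkwuvpe]
Order 2 then 1:
  2 Syncope: [pekwuvepe] → [pkwuvpe]
  1 Progressive Voicing Assimilation: [pkwuvpe] → [pkwuvbe]
  result: [pkwuvbe]

2 then 1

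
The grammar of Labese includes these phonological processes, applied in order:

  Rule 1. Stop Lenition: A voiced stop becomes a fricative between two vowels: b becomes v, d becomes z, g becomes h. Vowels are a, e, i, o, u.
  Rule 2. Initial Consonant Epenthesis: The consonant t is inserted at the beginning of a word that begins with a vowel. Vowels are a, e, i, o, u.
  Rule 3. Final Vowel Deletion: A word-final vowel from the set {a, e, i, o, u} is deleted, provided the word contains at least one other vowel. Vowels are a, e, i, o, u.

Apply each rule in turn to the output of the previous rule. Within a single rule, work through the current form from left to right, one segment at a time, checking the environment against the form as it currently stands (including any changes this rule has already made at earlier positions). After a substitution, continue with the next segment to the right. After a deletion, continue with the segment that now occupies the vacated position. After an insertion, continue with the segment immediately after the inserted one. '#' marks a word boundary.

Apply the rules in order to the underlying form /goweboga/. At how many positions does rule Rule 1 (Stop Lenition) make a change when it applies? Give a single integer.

2

Rule 1 Stop Lenition: [goweboga] → [gowevoha]
Rule 2 Initial Consonant Epenthesis: no change — [gowevoha]
Rule 3 Final Vowel Deletion: [gowevoha] → [gowevoh]
Rule Rule 1 changed 2 position(s).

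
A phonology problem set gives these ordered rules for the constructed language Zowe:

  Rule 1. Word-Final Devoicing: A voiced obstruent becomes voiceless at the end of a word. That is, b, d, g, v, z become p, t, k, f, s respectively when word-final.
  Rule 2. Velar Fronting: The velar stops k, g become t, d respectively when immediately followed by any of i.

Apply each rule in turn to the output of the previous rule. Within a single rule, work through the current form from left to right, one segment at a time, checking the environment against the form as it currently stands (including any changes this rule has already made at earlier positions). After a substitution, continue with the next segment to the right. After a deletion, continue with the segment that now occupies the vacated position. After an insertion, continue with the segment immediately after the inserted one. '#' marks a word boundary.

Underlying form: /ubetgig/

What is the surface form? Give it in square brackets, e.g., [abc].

[ubetdik]

Rule 1 Word-Final Devoicing: [ubetgig] → [ubetgik]
Rule 2 Velar Fronting: [ubetgik] → [ubetdik]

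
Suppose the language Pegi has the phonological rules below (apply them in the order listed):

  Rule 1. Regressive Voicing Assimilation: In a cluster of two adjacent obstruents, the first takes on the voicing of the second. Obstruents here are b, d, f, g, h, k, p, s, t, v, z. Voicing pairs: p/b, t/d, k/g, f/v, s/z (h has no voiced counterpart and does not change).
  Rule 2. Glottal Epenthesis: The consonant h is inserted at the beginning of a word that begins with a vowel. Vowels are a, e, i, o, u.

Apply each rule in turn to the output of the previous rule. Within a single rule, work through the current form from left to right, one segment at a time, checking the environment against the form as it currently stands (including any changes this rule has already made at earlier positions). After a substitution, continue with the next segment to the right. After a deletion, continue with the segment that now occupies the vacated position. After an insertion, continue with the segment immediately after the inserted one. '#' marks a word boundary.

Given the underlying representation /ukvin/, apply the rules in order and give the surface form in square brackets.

[hugvin]

Rule 1 Regressive Voicing Assimilation: [ukvin] → [ugvin]
Rule 2 Glottal Epenthesis: [ugvin] → [hugvin]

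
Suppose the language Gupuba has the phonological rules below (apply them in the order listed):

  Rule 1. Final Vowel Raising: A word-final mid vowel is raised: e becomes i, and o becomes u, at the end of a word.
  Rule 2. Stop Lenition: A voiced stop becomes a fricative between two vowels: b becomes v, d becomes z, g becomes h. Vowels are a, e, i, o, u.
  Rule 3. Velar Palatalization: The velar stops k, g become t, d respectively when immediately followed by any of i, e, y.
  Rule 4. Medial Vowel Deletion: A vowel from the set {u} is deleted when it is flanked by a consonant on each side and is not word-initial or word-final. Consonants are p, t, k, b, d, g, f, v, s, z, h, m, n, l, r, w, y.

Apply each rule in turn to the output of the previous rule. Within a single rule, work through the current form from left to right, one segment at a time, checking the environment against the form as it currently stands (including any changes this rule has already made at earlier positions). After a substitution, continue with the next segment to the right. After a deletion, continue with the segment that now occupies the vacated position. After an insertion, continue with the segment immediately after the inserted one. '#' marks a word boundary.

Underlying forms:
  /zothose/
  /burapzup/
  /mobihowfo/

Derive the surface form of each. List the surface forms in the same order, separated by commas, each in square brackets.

[zothosi], [brapzp], [movihowfu]

/zothose/:
  Rule 1 Final Vowel Raising: [zothose] → [zothosi]
  Rule 2 Stop Lenition: no change — [zothosi]
  Rule 3 Velar Palatalization: no change — [zothosi]
  Rule 4 Medial Vowel Deletion: no change — [zothosi]
/burapzup/:
  Rule 1 Final Vowel Raising: no change — [burapzup]
  Rule 2 Stop Lenition: no change — [burapzup]
  Rule 3 Velar Palatalization: no change — [burapzup]
  Rule 4 Medial Vowel Deletion: [burapzup] → [brapzp]
/mobihowfo/:
  Rule 1 Final Vowel Raising: [mobihowfo] → [mobihowfu]
  Rule 2 Stop Lenition: [mobihowfu] → [movihowfu]
  Rule 3 Velar Palatalization: no change — [movihowfu]
  Rule 4 Medial Vowel Deletion: no change — [movihowfu]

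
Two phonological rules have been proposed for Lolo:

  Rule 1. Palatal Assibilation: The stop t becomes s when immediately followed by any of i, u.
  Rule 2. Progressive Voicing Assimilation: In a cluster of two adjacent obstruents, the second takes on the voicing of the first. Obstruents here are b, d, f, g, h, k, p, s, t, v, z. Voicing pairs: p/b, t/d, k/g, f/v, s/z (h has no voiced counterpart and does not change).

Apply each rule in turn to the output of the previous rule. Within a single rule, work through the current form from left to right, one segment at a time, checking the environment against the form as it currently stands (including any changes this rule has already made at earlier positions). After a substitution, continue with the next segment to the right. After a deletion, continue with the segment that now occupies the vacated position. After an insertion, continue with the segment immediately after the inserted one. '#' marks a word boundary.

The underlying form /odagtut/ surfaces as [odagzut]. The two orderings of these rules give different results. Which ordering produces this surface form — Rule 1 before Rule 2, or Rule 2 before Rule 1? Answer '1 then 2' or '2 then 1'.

1 then 2

Order 1 then 2:
  1 Palatal Assibilation: [odagtut] → [odagsut]
  2 Progressive Voicing Assimilation: [odagsut] → [odagzut]
  result: [odagzut]
Order 2 then 1:
  2 Progressive Voicing Assimilation: [odagtut] → [odagdut]
  1 Palatal Assibilation: no change — [odagdut]
  result: [odagdut]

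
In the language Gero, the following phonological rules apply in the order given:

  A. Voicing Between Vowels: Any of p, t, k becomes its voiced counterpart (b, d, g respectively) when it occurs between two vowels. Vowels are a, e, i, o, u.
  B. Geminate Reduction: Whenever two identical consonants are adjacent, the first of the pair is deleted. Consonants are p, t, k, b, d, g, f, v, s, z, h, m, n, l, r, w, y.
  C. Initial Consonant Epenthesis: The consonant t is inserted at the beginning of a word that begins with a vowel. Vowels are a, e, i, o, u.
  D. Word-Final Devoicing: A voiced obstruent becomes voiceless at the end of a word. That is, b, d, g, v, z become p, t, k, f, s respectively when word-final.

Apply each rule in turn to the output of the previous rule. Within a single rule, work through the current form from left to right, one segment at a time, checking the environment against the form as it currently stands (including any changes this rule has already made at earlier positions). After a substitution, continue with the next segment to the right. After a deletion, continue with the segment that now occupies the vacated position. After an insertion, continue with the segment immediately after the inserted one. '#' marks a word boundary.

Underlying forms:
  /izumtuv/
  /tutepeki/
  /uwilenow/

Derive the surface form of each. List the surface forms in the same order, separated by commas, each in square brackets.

/izumtuv/:
  A Voicing Between Vowels: no change — [izumtuv]
  B Geminate Reduction: no change — [izumtuv]
  C Initial Consonant Epenthesis: [izumtuv] → [tizumtuv]
  D Word-Final Devoicing: [tizumtuv] → [tizumtuf]
/tutepeki/:
  A Voicing Between Vowels: [tutepeki] → [tudebegi]
  B Geminate Reduction: no change — [tudebegi]
  C Initial Consonant Epenthesis: no change — [tudebegi]
  D Word-Final Devoicing: no change — [tudebegi]
/uwilenow/:
  A Voicing Between Vowels: no change — [uwilenow]
  B Geminate Reduction: no change — [uwilenow]
  C Initial Consonant Epenthesis: [uwilenow] → [tuwilenow]
  D Word-Final Devoicing: no change — [tuwilenow]

[tizumtuf], [tudebegi], [tuwilenow]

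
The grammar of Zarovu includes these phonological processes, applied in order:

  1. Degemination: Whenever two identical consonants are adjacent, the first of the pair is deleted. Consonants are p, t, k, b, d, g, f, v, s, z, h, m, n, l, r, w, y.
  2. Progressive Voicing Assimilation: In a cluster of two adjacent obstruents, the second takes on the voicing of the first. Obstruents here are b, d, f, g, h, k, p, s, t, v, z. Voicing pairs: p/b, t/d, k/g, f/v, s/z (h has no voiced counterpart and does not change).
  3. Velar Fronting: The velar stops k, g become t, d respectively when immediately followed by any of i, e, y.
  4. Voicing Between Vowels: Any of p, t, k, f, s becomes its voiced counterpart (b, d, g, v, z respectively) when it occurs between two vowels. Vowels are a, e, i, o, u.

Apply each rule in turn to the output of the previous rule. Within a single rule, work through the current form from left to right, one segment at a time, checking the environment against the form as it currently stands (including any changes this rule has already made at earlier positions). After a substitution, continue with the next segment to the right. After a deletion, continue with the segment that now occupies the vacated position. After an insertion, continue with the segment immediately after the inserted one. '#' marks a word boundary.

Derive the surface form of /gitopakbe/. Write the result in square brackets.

[didobakpe]

1 Degemination: no change — [gitopakbe]
2 Progressive Voicing Assimilation: [gitopakbe] → [gitopakpe]
3 Velar Fronting: [gitopakpe] → [ditopakpe]
4 Voicing Between Vowels: [ditopakpe] → [didobakpe]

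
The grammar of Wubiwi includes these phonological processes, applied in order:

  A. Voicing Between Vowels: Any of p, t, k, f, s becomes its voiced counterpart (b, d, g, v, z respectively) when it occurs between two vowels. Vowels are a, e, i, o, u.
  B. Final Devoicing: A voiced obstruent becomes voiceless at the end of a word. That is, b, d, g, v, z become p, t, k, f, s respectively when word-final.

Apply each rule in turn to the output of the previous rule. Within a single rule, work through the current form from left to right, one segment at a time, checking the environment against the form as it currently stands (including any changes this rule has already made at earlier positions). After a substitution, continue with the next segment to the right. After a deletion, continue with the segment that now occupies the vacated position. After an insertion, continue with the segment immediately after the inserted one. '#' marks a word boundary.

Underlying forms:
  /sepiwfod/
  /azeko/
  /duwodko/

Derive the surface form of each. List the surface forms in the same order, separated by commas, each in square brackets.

/sepiwfod/:
  A Voicing Between Vowels: [sepiwfod] → [sebiwfod]
  B Final Devoicing: [sebiwfod] → [sebiwfot]
/azeko/:
  A Voicing Between Vowels: [azeko] → [azego]
  B Final Devoicing: no change — [azego]
/duwodko/:
  A Voicing Between Vowels: no change — [duwodko]
  B Final Devoicing: no change — [duwodko]

[sebiwfot], [azego], [duwodko]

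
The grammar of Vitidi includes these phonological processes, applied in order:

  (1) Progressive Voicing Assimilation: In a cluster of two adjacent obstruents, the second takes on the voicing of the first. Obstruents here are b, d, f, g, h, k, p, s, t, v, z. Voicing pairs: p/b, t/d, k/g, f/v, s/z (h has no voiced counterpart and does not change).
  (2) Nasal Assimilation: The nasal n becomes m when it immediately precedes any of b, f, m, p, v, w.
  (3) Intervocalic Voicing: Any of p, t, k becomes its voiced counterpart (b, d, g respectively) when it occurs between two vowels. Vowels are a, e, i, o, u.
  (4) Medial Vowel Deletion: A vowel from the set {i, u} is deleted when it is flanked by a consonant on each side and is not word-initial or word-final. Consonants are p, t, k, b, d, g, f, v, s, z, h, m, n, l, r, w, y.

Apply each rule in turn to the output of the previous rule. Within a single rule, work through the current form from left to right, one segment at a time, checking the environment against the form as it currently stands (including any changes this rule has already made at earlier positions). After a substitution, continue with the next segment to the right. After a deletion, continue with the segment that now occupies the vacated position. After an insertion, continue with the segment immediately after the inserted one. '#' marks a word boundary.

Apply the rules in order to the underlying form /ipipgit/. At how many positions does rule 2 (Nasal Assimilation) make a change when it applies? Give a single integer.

0

(1) Progressive Voicing Assimilation: [ipipgit] → [ipipkit]
(2) Nasal Assimilation: no change — [ipipkit]
(3) Intervocalic Voicing: [ipipkit] → [ibipkit]
(4) Medial Vowel Deletion: [ibipkit] → [ibpkt]
Rule 2 changed 0 position(s).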